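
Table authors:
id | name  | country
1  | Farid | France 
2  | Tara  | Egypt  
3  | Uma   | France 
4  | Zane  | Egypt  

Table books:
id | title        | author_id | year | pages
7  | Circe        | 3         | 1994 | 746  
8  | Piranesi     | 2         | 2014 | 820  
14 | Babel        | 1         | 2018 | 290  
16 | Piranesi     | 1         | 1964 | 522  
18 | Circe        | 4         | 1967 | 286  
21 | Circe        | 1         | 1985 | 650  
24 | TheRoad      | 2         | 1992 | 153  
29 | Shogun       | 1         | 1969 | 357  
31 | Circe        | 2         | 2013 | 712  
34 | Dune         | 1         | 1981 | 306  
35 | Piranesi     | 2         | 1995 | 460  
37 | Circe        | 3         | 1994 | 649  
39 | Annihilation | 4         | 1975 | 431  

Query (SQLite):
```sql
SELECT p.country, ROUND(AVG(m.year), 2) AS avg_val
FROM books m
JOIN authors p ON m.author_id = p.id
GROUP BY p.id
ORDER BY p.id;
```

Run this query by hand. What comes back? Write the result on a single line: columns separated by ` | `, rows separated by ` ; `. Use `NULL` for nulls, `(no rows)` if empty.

France | 1983.4 ; Egypt | 2003.5 ; France | 1994 ; Egypt | 1971

Join each books row to its authors via author_id.
Group joined rows by authors.id; compute ROUND(AVG(m.year), 2) per group.
  1: ids {14, 16, 21, 29, 34} → ROUND(AVG(m.year), 2)=1983.4
  2: ids {8, 24, 31, 35} → ROUND(AVG(m.year), 2)=2003.5
  3: ids {7, 37} → ROUND(AVG(m.year), 2)=1994
  4: ids {18, 39} → ROUND(AVG(m.year), 2)=1971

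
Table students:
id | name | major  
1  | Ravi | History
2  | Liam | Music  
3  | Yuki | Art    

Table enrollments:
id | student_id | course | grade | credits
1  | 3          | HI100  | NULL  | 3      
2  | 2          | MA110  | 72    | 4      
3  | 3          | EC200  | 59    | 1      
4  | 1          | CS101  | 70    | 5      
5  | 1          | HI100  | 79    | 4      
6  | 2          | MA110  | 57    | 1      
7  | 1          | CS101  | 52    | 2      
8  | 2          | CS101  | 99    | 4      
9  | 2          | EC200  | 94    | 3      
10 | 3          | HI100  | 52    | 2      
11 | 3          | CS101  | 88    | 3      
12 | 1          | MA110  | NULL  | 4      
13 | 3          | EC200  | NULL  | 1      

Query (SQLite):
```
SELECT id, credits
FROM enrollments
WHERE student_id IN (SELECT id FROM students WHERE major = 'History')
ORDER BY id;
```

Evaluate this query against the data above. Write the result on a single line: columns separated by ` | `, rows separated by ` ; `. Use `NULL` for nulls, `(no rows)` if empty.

4 | 5 ; 5 | 4 ; 7 | 2 ; 12 | 4

Inner query: students.id where major = 'History'.
Outer: keep enrollments rows whose student_id is in that set.
Inner query → {1}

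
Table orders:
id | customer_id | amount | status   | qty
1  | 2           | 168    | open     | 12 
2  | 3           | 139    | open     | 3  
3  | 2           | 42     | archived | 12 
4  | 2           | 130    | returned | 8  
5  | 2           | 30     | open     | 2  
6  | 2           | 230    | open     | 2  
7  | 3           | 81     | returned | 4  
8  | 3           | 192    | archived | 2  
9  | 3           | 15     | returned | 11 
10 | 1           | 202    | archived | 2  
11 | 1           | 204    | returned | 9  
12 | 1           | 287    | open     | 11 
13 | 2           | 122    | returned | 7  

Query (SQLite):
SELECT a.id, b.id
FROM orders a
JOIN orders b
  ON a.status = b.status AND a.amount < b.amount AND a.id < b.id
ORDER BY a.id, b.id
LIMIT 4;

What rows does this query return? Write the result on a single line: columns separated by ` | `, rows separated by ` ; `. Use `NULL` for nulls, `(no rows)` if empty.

1 | 6 ; 1 | 12 ; 2 | 6 ; 2 | 12

Pairs (a,b) with same status, a.amount < b.amount, a.id < b.id.
status groups: archived:{3,8,10} open:{1,2,5,6,12} returned:{4,7,9,11,13}
Ordered by (a.id, b.id); first 4.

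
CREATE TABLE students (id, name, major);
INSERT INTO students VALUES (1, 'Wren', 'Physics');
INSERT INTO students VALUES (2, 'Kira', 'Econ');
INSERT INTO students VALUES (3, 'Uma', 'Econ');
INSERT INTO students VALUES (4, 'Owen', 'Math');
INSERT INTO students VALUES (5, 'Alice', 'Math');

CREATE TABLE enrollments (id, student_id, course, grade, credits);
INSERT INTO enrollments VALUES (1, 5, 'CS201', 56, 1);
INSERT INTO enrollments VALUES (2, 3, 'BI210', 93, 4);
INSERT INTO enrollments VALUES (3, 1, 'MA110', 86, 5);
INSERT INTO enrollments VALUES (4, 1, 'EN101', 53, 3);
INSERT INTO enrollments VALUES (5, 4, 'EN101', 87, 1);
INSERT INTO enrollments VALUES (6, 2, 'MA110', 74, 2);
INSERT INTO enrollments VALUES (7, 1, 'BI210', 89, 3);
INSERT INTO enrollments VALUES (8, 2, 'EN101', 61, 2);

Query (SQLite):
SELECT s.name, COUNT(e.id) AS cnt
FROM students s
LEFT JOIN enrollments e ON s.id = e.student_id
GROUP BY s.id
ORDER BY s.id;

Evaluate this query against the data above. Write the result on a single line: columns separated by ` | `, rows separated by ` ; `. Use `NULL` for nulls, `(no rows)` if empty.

Wren | 3 ; Kira | 2 ; Uma | 1 ; Owen | 1 ; Alice | 1

LEFT JOIN keeps every students row; unmatched ones get NULL for enrollments columns.
Group by students.id and compute COUNT(e.id). COUNT(col) of an all-NULL group is 0.
  1: ids {3, 4, 7} → COUNT(e.id)=3
  2: ids {6, 8} → COUNT(e.id)=2
  3: ids {2} → COUNT(e.id)=1
  4: ids {5} → COUNT(e.id)=1
  5: ids {1} → COUNT(e.id)=1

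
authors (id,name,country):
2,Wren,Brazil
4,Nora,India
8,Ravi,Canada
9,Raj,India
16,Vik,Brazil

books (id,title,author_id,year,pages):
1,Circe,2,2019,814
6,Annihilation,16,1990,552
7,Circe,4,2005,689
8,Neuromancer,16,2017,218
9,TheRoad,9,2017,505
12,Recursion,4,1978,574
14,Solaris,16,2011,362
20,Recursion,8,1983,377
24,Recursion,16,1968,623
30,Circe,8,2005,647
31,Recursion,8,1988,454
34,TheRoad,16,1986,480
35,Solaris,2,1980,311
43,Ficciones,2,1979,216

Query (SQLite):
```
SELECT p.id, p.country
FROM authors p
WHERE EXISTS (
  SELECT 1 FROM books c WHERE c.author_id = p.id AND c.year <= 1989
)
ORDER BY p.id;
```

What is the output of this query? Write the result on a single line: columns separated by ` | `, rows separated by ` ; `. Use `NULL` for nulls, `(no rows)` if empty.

2 | Brazil ; 4 | India ; 8 | Canada ; 16 | Brazil

For each authors row, check whether any books with matching author_id has year <= 1989.
Keep rows where that is true.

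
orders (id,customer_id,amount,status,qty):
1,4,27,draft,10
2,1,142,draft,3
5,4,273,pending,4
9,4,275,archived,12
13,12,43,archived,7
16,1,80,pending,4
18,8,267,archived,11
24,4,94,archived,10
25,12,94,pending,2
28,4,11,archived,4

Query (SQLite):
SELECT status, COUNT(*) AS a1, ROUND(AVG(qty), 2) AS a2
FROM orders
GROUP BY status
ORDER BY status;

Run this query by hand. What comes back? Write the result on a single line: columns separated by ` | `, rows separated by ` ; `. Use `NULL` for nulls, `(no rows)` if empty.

Group orders by status.
Per group compute: COUNT(*), ROUND(AVG(qty), 2).
  archived: ids {9, 13, 18, 24, 28} → COUNT(*)=5, ROUND(AVG(qty), 2)=8.8
  draft: ids {1, 2} → COUNT(*)=2, ROUND(AVG(qty), 2)=6.5
  pending: ids {5, 16, 25} → COUNT(*)=3, ROUND(AVG(qty), 2)=3.33

archived | 5 | 8.8 ; draft | 2 | 6.5 ; pending | 3 | 3.33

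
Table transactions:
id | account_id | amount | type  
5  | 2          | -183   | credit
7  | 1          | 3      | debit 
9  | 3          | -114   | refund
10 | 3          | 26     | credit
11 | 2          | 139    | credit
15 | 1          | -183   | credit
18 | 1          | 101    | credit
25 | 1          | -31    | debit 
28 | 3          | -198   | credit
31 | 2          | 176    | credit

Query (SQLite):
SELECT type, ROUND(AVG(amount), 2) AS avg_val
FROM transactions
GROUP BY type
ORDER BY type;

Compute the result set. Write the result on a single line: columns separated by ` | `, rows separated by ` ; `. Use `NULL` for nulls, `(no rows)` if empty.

Partition transactions by type; compute ROUND(AVG(amount), 2) within each group.
  credit: ids {5, 10, 11, 15, 18, 28, 31} → ROUND(AVG(amount), 2)=-17.43
  debit: ids {7, 25} → ROUND(AVG(amount), 2)=-14
  refund: ids {9} → ROUND(AVG(amount), 2)=-114

credit | -17.43 ; debit | -14 ; refund | -114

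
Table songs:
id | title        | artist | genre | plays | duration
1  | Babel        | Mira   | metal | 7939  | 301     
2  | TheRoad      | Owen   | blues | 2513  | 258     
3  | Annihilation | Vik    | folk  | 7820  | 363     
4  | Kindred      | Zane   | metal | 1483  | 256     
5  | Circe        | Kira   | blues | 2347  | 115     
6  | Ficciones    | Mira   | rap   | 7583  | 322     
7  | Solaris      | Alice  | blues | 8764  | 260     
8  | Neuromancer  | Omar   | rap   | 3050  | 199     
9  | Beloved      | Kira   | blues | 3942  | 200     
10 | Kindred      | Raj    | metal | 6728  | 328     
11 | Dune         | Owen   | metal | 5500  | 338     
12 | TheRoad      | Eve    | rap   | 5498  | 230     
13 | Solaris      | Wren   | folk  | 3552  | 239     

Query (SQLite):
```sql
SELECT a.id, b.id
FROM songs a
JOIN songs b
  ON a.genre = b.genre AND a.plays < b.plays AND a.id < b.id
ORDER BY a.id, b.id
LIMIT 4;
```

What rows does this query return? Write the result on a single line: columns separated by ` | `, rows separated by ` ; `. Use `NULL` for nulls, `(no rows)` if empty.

Pairs (a,b) with same genre, a.plays < b.plays, a.id < b.id.
genre groups: blues:{2,5,7,9} folk:{3,13} metal:{1,4,10,11} rap:{6,8,12}
Ordered by (a.id, b.id); first 4.

2 | 7 ; 2 | 9 ; 4 | 10 ; 4 | 11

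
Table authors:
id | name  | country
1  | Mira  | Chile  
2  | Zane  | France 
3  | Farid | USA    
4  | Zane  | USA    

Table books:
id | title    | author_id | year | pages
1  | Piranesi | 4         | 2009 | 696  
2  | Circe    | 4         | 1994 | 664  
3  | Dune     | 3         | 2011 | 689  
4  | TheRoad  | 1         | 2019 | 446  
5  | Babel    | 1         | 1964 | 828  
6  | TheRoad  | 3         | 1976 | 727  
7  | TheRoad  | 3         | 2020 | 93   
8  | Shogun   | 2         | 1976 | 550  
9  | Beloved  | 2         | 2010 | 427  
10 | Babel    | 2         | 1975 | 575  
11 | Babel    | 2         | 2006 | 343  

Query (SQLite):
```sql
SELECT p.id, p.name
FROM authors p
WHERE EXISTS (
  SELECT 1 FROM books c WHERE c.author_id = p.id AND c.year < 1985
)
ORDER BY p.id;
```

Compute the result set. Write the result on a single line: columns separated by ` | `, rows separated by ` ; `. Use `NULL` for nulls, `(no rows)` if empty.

For each authors row, check whether any books with matching author_id has year < 1985.
Keep rows where that is true.

1 | Mira ; 2 | Zane ; 3 | Farid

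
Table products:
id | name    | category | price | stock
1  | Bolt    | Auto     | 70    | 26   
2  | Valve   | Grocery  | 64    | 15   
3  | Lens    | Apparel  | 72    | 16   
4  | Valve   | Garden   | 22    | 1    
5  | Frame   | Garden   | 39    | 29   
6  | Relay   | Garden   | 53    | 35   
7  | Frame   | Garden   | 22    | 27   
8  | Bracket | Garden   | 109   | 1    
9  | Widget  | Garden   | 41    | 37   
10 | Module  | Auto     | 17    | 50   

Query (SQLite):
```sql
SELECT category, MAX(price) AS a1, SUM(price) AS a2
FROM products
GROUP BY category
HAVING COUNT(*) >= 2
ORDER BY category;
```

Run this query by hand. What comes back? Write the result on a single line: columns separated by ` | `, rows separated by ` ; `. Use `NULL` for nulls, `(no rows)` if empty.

Auto | 70 | 87 ; Garden | 109 | 286

Group products by category.
Per group compute: MAX(price), SUM(price).
HAVING: drop groups with fewer than 2 rows.
  Apparel: ids {3} → MAX(price)=72, SUM(price)=72
  Auto: ids {1, 10} → MAX(price)=70, SUM(price)=87
  Garden: ids {4, 5, 6, 7, 8, 9} → MAX(price)=109, SUM(price)=286
  Grocery: ids {2} → MAX(price)=64, SUM(price)=64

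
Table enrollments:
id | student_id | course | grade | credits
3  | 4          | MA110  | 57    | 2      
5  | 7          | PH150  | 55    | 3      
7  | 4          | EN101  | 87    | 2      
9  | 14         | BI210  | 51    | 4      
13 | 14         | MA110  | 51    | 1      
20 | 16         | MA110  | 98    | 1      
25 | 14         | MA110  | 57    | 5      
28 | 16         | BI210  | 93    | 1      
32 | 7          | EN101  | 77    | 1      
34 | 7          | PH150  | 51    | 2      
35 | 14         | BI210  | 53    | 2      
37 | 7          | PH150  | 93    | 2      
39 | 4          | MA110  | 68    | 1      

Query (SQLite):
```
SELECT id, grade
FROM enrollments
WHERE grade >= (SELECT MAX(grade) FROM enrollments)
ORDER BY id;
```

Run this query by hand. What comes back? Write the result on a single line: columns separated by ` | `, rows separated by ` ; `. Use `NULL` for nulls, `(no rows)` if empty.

Scalar subquery: MAX(grade) over all enrollments rows = 98.
Keep rows where grade >= that value.

20 | 98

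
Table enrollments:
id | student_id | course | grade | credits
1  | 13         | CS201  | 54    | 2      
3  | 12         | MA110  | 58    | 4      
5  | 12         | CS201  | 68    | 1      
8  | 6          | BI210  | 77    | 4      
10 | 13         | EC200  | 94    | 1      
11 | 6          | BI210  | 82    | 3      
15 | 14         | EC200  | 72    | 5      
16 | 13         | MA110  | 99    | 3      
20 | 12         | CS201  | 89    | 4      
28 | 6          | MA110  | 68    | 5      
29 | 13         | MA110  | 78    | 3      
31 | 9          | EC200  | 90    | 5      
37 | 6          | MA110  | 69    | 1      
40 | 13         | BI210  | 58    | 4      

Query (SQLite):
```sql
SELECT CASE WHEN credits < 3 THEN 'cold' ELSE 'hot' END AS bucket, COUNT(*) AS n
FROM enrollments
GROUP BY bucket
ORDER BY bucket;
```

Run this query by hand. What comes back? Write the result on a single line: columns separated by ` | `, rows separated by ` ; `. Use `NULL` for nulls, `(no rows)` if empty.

cold | 4 ; hot | 10

Bucket rows by credits < 3 → 'cold' else 'hot'; count each bucket.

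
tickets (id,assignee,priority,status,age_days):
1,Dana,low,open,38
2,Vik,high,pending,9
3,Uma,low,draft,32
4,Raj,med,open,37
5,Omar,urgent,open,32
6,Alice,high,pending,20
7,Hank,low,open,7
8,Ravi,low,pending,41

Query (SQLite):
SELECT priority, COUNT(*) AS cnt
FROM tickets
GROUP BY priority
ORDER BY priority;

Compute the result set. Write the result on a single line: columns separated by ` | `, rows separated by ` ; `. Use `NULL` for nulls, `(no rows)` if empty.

Partition tickets by priority; compute COUNT(*) within each group.
  high: ids {2, 6} → COUNT(*)=2
  low: ids {1, 3, 7, 8} → COUNT(*)=4
  med: ids {4} → COUNT(*)=1
  urgent: ids {5} → COUNT(*)=1

high | 2 ; low | 4 ; med | 1 ; urgent | 1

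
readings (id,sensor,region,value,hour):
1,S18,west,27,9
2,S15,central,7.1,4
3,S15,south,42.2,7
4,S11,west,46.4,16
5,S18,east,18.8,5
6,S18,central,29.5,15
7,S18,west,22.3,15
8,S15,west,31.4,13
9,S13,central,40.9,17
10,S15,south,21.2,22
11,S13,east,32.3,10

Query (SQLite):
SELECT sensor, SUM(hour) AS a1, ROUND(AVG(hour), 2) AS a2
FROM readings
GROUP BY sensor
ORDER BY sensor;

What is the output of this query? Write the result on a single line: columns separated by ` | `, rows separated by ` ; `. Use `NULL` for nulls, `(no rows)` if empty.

Group readings by sensor.
Per group compute: SUM(hour), ROUND(AVG(hour), 2).
  S11: ids {4} → SUM(hour)=16, ROUND(AVG(hour), 2)=16
  S13: ids {9, 11} → SUM(hour)=27, ROUND(AVG(hour), 2)=13.5
  S15: ids {2, 3, 8, 10} → SUM(hour)=46, ROUND(AVG(hour), 2)=11.5
  S18: ids {1, 5, 6, 7} → SUM(hour)=44, ROUND(AVG(hour), 2)=11

S11 | 16 | 16 ; S13 | 27 | 13.5 ; S15 | 46 | 11.5 ; S18 | 44 | 11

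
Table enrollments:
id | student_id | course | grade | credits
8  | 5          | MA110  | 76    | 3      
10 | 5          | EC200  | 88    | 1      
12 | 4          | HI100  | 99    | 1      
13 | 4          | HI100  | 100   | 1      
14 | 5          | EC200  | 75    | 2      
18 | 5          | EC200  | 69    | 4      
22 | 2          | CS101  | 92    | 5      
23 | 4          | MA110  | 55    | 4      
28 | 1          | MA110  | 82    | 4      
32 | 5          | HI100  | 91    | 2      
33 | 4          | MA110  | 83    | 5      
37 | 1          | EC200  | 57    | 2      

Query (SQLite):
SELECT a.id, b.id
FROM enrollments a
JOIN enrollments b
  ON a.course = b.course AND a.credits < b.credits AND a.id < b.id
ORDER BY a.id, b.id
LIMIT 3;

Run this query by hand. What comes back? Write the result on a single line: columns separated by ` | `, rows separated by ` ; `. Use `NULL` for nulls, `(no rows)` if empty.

8 | 23 ; 8 | 28 ; 8 | 33

Pairs (a,b) with same course, a.credits < b.credits, a.id < b.id.
course groups: CS101:{22} EC200:{10,14,18,37} HI100:{12,13,32} MA110:{8,23,28,33}
Ordered by (a.id, b.id); first 3.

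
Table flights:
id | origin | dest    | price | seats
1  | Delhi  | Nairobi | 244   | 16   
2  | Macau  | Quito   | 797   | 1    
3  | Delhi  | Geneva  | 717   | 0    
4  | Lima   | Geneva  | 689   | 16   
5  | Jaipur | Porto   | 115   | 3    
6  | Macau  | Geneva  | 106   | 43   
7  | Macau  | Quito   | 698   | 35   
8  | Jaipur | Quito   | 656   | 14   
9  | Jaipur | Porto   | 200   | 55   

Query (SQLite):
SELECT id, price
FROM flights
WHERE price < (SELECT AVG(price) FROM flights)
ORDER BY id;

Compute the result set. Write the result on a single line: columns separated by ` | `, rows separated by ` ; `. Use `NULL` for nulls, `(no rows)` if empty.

Scalar subquery: AVG(price) over all flights rows = 469.111111 (≈; comparison uses full precision).
Keep rows where price < that value.

1 | 244 ; 5 | 115 ; 6 | 106 ; 9 | 200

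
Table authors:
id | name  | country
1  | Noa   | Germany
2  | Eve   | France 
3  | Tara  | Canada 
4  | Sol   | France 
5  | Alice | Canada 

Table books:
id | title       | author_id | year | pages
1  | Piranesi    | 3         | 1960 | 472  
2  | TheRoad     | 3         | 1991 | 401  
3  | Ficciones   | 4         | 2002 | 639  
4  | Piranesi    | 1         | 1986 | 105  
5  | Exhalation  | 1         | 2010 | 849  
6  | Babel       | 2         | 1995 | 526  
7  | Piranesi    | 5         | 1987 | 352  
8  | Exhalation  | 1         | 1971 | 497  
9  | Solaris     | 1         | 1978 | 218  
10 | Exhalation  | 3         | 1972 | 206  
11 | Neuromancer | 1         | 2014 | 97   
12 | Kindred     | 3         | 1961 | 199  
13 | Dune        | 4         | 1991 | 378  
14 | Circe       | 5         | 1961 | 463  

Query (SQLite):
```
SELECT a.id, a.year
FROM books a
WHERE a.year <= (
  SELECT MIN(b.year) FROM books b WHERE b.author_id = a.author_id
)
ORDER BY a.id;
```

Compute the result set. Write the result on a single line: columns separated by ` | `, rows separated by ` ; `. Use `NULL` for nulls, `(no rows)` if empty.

1 | 1960 ; 6 | 1995 ; 8 | 1971 ; 13 | 1991 ; 14 | 1961

For each books row a, compute MIN(year) over rows sharing a.author_id.
Keep row a if a.year <= that per-group MIN.
  author_id=1: MIN(year) = 1971
  author_id=2: MIN(year) = 1995
  author_id=3: MIN(year) = 1960
  author_id=4: MIN(year) = 1991
  author_id=5: MIN(year) = 1961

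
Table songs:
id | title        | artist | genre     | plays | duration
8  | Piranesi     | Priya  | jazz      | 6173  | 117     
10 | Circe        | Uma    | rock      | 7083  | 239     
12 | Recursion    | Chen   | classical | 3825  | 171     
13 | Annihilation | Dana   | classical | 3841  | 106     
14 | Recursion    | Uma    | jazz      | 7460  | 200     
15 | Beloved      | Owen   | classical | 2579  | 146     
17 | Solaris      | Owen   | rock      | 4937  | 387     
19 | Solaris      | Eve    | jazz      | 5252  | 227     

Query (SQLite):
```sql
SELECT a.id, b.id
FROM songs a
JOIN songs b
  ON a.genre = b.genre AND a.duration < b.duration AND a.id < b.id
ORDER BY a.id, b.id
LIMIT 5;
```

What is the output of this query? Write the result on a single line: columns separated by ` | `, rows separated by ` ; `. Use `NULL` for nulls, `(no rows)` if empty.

8 | 14 ; 8 | 19 ; 10 | 17 ; 13 | 15 ; 14 | 19

Pairs (a,b) with same genre, a.duration < b.duration, a.id < b.id.
genre groups: classical:{12,13,15} jazz:{8,14,19} rock:{10,17}
Ordered by (a.id, b.id); first 5.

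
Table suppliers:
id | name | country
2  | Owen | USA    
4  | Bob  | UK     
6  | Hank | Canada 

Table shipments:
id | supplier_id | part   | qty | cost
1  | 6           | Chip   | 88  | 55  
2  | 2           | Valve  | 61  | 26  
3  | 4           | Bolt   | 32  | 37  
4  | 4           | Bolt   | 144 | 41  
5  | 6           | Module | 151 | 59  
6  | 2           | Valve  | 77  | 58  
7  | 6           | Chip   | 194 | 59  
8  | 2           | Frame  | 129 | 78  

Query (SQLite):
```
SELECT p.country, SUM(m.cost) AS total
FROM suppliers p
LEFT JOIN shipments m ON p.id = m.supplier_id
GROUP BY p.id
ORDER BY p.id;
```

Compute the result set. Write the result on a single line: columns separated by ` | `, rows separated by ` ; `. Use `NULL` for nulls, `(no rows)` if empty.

USA | 162 ; UK | 78 ; Canada | 173

LEFT JOIN keeps every suppliers row; unmatched ones get NULL for shipments columns.
Group by suppliers.id and compute SUM(m.cost). SUM over an all-NULL group is NULL.
  2: ids {2, 6, 8} → SUM(m.cost)=162
  4: ids {3, 4} → SUM(m.cost)=78
  6: ids {1, 5, 7} → SUM(m.cost)=173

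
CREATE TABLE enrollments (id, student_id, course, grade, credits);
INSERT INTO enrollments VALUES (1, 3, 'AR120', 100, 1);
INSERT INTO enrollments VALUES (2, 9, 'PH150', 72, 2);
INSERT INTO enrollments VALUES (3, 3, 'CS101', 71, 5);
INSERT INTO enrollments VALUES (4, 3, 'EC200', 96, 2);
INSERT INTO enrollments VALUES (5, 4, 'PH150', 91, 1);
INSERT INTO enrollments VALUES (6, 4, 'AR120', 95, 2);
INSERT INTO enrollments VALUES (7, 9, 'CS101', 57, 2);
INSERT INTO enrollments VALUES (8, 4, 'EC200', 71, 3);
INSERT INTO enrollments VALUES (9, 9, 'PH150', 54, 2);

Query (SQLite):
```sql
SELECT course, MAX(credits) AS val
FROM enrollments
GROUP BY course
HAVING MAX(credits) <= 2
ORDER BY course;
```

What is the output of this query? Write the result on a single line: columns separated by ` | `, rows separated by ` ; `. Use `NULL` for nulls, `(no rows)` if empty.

Partition enrollments by course; compute MAX(credits) within each group.
HAVING: keep groups where MAX(credits) <= 2.
  AR120: ids {1, 6} → MAX(credits)=2
  CS101: ids {3, 7} → MAX(credits)=5
  EC200: ids {4, 8} → MAX(credits)=3
  PH150: ids {2, 5, 9} → MAX(credits)=2

AR120 | 2 ; PH150 | 2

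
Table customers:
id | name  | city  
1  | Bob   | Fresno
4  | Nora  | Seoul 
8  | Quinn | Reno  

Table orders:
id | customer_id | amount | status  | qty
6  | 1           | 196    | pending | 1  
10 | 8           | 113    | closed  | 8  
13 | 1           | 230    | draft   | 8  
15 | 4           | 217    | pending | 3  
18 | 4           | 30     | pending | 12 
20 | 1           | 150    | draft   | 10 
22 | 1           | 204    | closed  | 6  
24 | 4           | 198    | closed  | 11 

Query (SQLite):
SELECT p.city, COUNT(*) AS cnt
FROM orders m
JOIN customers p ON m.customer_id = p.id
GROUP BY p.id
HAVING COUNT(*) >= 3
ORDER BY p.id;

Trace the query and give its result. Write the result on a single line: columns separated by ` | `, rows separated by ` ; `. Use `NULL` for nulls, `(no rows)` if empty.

Join each orders row to its customers via customer_id.
Group joined rows by customers.id; compute COUNT(*) per group.
HAVING: keep groups with count ≥ 3.
  1: ids {6, 13, 20, 22} → COUNT(*)=4
  4: ids {15, 18, 24} → COUNT(*)=3
  8: ids {10} → COUNT(*)=1

Fresno | 4 ; Seoul | 3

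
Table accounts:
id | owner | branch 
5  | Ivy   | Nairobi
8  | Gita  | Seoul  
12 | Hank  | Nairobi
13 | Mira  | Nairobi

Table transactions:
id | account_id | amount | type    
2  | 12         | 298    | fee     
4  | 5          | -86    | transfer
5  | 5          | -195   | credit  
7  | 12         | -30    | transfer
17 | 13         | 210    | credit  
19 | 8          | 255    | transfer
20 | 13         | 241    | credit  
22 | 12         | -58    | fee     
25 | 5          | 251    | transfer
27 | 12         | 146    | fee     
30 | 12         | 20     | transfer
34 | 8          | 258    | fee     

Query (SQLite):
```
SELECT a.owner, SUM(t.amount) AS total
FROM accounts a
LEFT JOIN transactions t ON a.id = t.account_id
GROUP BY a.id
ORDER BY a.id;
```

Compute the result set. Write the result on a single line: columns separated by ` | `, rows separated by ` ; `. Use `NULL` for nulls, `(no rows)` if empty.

Ivy | -30 ; Gita | 513 ; Hank | 376 ; Mira | 451

LEFT JOIN keeps every accounts row; unmatched ones get NULL for transactions columns.
Group by accounts.id and compute SUM(t.amount). SUM over an all-NULL group is NULL.
  5: ids {4, 5, 25} → SUM(t.amount)=-30
  8: ids {19, 34} → SUM(t.amount)=513
  12: ids {2, 7, 22, 27, 30} → SUM(t.amount)=376
  13: ids {17, 20} → SUM(t.amount)=451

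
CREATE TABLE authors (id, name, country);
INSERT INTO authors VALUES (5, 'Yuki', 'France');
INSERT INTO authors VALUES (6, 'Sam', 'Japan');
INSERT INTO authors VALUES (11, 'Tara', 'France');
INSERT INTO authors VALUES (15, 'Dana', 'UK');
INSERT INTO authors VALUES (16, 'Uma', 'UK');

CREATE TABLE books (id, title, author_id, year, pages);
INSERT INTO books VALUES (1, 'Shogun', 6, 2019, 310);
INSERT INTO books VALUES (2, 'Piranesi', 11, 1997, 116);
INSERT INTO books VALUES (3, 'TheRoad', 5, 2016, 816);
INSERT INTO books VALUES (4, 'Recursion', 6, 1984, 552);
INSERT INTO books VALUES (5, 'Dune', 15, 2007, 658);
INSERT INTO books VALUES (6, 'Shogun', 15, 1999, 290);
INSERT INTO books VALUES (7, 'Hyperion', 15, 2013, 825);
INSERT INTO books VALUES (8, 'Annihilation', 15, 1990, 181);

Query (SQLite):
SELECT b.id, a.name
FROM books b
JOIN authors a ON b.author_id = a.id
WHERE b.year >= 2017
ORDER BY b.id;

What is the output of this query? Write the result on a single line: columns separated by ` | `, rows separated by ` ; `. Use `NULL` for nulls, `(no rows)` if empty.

1 | Sam

Each books row matches the authors row where author_id = authors.id.
Then keep rows with b.year >= 2017.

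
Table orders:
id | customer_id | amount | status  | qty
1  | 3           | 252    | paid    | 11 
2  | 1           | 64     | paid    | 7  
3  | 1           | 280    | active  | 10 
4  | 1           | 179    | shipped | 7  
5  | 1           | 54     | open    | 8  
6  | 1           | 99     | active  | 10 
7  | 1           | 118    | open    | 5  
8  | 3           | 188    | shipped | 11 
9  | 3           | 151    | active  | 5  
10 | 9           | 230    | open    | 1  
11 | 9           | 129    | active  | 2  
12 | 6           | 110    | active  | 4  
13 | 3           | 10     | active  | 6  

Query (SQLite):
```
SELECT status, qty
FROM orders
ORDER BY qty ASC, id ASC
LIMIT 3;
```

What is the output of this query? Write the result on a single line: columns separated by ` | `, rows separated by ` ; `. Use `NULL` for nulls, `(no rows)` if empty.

Sort by qty asc, tiebreak id asc: (1, id=10), (2, id=11), (4, id=12), (5, id=7), (5, id=9), (6, id=13) …. Take first 3.

open | 1 ; active | 2 ; active | 4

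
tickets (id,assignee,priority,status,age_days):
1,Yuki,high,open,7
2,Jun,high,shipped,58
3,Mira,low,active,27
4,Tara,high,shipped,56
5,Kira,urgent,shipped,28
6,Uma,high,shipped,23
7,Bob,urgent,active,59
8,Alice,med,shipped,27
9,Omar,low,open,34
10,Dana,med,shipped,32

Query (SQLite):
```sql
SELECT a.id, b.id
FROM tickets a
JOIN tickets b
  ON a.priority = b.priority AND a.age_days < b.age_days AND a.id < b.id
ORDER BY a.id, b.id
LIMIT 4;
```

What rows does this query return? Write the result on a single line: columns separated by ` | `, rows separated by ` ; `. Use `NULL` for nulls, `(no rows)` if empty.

1 | 2 ; 1 | 4 ; 1 | 6 ; 3 | 9

Pairs (a,b) with same priority, a.age_days < b.age_days, a.id < b.id.
priority groups: high:{1,2,4,6} low:{3,9} med:{8,10} urgent:{5,7}
Ordered by (a.id, b.id); first 4.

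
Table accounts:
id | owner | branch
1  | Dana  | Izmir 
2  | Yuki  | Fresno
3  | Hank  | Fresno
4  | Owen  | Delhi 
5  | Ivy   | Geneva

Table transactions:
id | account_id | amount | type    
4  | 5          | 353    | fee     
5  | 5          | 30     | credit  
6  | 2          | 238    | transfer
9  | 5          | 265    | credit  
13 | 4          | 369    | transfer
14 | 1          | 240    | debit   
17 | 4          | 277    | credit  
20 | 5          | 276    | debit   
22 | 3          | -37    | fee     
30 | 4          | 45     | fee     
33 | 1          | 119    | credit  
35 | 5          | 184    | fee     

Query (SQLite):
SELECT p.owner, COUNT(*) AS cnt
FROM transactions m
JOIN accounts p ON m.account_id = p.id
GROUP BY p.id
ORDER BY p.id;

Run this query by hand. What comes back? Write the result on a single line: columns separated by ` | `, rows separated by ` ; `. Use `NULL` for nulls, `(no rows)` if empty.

Dana | 2 ; Yuki | 1 ; Hank | 1 ; Owen | 3 ; Ivy | 5

Join each transactions row to its accounts via account_id.
Group joined rows by accounts.id; compute COUNT(*) per group.
  1: ids {14, 33} → COUNT(*)=2
  2: ids {6} → COUNT(*)=1
  3: ids {22} → COUNT(*)=1
  4: ids {13, 17, 30} → COUNT(*)=3
  5: ids {4, 5, 9, 20, 35} → COUNT(*)=5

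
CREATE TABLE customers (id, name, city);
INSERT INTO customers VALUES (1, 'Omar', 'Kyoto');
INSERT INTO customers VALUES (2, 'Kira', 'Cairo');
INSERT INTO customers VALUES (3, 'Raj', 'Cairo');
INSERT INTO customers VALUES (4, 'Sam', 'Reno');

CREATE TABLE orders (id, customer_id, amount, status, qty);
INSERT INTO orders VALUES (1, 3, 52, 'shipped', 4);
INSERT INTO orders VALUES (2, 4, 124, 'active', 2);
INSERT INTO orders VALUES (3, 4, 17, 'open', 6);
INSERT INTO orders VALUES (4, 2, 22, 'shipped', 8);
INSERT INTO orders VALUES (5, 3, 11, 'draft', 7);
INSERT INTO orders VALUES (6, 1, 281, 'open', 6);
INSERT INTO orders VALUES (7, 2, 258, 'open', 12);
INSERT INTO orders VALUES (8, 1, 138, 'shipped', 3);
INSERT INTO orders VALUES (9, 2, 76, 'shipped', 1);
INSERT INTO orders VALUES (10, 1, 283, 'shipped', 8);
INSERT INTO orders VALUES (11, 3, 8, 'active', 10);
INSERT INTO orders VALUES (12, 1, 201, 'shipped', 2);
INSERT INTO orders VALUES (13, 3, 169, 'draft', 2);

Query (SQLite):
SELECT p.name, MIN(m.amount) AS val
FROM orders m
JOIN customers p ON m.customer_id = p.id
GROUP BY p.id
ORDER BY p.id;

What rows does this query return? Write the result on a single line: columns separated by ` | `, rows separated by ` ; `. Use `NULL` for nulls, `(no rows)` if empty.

Omar | 138 ; Kira | 22 ; Raj | 8 ; Sam | 17

Join each orders row to its customers via customer_id.
Group joined rows by customers.id; compute MIN(m.amount) per group.
  1: ids {6, 8, 10, 12} → MIN(m.amount)=138
  2: ids {4, 7, 9} → MIN(m.amount)=22
  3: ids {1, 5, 11, 13} → MIN(m.amount)=8
  4: ids {2, 3} → MIN(m.amount)=17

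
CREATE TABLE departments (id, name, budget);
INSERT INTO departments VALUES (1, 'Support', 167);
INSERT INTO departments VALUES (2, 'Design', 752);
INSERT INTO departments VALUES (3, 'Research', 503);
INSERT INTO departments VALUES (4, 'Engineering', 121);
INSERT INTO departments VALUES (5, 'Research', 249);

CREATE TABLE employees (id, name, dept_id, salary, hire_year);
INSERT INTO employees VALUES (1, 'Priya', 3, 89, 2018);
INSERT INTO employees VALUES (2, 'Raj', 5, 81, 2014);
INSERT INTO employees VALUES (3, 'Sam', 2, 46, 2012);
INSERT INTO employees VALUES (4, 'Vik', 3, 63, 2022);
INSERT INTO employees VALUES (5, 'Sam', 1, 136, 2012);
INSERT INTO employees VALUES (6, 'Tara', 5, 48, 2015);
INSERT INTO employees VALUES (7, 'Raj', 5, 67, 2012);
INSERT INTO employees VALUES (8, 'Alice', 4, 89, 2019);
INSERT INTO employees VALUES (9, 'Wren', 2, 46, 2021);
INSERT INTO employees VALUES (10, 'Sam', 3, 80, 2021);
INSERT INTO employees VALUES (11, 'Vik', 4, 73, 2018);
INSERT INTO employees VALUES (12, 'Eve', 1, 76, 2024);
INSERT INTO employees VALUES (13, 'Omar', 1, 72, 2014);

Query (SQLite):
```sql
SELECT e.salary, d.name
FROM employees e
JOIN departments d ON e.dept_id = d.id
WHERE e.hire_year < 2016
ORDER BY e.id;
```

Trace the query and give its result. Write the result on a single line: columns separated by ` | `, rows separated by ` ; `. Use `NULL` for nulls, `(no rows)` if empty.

81 | Research ; 46 | Design ; 136 | Support ; 48 | Research ; 67 | Research ; 72 | Support

Each employees row matches the departments row where dept_id = departments.id.
Then keep rows with e.hire_year < 2016.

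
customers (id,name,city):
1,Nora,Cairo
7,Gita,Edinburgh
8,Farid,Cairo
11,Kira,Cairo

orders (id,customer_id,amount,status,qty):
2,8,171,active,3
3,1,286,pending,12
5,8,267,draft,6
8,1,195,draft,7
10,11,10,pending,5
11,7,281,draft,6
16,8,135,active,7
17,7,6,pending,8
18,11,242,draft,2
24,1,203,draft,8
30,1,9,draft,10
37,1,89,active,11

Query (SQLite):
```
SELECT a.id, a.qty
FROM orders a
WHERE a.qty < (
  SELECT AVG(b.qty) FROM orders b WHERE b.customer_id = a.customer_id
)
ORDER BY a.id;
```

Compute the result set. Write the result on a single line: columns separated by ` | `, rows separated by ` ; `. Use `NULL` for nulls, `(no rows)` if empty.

2 | 3 ; 8 | 7 ; 11 | 6 ; 18 | 2 ; 24 | 8

For each orders row a, compute AVG(qty) over rows sharing a.customer_id.
Keep row a if a.qty < that per-group AVG.
  customer_id=1: AVG(qty) = 9.6
  customer_id=7: AVG(qty) = 7.0
  customer_id=8: AVG(qty) = 5.333333
  customer_id=11: AVG(qty) = 3.5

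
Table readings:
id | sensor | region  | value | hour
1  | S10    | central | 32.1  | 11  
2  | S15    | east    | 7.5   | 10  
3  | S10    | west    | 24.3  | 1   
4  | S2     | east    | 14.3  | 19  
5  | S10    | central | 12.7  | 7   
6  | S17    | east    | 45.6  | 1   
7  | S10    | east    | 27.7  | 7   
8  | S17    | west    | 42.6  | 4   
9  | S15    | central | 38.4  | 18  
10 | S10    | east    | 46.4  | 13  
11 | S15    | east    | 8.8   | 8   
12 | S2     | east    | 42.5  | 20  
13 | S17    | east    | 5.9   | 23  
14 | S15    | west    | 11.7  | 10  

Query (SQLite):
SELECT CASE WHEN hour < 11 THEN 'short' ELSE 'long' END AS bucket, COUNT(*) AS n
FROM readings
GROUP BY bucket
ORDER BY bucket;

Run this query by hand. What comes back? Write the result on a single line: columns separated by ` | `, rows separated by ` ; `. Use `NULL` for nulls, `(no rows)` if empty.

Bucket rows by hour < 11 → 'short' else 'long'; count each bucket.

long | 6 ; short | 8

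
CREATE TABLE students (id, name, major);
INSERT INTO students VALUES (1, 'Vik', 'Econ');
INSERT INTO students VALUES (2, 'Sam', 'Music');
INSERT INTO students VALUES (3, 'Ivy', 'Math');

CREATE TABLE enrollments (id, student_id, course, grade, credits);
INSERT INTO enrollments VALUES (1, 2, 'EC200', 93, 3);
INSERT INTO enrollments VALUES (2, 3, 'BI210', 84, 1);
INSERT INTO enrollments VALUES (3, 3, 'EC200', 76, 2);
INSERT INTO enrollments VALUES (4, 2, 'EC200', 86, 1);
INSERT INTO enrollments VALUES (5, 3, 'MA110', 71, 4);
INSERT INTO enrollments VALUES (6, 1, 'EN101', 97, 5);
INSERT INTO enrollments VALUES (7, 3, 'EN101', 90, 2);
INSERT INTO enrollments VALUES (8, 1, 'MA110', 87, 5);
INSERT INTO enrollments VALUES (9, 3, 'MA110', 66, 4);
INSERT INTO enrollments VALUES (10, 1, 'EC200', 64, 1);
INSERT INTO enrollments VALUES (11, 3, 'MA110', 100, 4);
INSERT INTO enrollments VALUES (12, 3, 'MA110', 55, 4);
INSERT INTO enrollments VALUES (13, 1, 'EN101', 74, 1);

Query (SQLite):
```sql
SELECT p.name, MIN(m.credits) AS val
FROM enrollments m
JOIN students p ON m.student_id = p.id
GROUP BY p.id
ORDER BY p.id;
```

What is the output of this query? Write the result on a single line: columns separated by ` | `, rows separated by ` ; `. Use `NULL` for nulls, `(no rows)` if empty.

Join each enrollments row to its students via student_id.
Group joined rows by students.id; compute MIN(m.credits) per group.
  1: ids {6, 8, 10, 13} → MIN(m.credits)=1
  2: ids {1, 4} → MIN(m.credits)=1
  3: ids {2, 3, 5, 7, 9, 11, 12} → MIN(m.credits)=1

Vik | 1 ; Sam | 1 ; Ivy | 1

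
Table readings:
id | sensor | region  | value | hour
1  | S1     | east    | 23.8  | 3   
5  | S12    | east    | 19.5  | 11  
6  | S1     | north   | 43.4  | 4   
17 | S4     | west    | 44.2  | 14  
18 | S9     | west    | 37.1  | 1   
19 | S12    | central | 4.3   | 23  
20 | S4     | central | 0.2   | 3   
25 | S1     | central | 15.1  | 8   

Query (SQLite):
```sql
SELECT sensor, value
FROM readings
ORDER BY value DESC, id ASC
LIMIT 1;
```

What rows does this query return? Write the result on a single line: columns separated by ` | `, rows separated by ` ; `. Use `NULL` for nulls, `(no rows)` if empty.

Sort by value desc, tiebreak id asc: (44.2, id=17), (43.4, id=6), (37.1, id=18), (23.8, id=1) …. Take first 1.

S4 | 44.2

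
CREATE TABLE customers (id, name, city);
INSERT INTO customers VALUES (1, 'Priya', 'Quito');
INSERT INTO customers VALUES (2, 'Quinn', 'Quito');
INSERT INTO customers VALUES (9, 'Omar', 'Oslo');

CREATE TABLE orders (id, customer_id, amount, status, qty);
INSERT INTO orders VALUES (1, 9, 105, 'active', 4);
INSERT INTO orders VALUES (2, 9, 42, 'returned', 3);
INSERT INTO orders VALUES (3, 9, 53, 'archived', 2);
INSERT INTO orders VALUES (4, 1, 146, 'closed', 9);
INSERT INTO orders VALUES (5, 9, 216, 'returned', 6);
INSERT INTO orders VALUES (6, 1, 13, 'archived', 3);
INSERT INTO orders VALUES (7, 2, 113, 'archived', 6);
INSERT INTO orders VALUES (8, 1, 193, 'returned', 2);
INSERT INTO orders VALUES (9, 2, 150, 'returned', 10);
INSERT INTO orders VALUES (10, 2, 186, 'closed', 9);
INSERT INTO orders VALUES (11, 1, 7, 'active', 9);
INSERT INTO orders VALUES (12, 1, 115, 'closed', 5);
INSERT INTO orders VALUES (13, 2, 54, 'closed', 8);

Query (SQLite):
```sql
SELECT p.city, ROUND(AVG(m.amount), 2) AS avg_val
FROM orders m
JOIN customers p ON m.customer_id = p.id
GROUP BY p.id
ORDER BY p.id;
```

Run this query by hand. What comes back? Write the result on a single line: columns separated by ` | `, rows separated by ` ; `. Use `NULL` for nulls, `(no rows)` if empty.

Quito | 94.8 ; Quito | 125.75 ; Oslo | 104

Join each orders row to its customers via customer_id.
Group joined rows by customers.id; compute ROUND(AVG(m.amount), 2) per group.
  1: ids {4, 6, 8, 11, 12} → ROUND(AVG(m.amount), 2)=94.8
  2: ids {7, 9, 10, 13} → ROUND(AVG(m.amount), 2)=125.75
  9: ids {1, 2, 3, 5} → ROUND(AVG(m.amount), 2)=104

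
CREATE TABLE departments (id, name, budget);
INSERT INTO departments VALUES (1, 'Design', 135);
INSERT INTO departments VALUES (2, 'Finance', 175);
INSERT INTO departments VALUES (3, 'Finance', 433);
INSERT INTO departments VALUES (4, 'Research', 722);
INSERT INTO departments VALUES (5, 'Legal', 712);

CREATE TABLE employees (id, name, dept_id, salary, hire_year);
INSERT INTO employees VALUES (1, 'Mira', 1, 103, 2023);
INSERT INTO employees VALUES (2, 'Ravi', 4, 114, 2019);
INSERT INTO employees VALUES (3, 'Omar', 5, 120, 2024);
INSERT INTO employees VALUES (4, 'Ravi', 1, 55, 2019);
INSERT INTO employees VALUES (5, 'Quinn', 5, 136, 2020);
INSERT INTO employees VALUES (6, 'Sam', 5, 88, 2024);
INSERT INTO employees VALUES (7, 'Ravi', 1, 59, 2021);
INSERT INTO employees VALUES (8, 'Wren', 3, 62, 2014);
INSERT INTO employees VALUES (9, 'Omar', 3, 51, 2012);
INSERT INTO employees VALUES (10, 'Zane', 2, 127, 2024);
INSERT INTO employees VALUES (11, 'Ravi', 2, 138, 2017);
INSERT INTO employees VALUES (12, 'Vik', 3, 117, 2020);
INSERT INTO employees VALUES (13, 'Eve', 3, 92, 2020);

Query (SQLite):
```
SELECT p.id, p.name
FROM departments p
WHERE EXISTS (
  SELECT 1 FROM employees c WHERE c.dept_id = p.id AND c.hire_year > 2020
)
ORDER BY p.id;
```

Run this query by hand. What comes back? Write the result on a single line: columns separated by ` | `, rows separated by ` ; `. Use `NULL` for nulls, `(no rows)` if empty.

For each departments row, check whether any employees with matching dept_id has hire_year > 2020.
Keep rows where that is true.

1 | Design ; 2 | Finance ; 5 | Legal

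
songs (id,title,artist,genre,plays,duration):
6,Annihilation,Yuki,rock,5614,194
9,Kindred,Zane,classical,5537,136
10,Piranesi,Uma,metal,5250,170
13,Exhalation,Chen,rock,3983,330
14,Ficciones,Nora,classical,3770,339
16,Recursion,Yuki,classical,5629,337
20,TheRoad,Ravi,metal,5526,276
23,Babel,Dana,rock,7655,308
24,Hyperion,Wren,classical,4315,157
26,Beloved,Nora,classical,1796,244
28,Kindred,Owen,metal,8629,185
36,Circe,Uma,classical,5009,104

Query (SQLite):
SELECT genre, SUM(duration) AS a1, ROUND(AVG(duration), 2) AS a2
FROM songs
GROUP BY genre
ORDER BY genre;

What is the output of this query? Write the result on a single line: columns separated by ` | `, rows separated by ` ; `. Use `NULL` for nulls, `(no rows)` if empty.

Group songs by genre.
Per group compute: SUM(duration), ROUND(AVG(duration), 2).
  classical: ids {9, 14, 16, 24, 26, 36} → SUM(duration)=1317, ROUND(AVG(duration), 2)=219.5
  metal: ids {10, 20, 28} → SUM(duration)=631, ROUND(AVG(duration), 2)=210.33
  rock: ids {6, 13, 23} → SUM(duration)=832, ROUND(AVG(duration), 2)=277.33

classical | 1317 | 219.5 ; metal | 631 | 210.33 ; rock | 832 | 277.33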